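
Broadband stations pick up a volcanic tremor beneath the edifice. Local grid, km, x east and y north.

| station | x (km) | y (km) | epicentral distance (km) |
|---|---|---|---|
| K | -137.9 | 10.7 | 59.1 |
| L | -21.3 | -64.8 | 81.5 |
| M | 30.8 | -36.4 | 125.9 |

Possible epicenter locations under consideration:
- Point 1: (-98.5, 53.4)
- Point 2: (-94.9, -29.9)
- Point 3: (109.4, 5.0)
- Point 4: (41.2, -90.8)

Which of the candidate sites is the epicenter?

Point 2

For each candidate, compare |candidate − station| to the reported distance:
Point 1: residuals K 1.0, L 59.7, M 31.5 → max 59.7 km
Point 2: residuals K 0.0, L 0.0, M 0.0 → max 0.0 km
Point 3: residuals K 188.3, L 66.7, M 37.1 → max 188.3 km
Point 4: residuals K 146.8, L 13.8, M 70.5 → max 146.8 km
Only Point 2 has all residuals ≈ 0.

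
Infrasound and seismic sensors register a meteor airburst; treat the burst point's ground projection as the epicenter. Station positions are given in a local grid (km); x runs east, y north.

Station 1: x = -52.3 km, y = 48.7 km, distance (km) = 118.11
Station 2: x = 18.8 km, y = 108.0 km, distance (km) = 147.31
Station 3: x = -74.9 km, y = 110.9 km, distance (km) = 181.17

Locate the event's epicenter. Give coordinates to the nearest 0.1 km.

Circle about each station: (x + 52.3)² + (y − 48.7)² = 118.11²; (x − 18.8)² + (y − 108.0)² = 147.31²; (x + 74.9)² + (y − 110.9)² = 181.17².
Subtracting pairs of circle equations eliminates x²+y² and gives linear equations (the radical axes):
142.2 x + 118.6 y = -839.80
-45.2 x + 124.4 y = -6070.76
Solving the 2×2 system: x ≈ 26.7, y ≈ -39.1 km.

x ≈ 26.7 km, y ≈ -39.1 km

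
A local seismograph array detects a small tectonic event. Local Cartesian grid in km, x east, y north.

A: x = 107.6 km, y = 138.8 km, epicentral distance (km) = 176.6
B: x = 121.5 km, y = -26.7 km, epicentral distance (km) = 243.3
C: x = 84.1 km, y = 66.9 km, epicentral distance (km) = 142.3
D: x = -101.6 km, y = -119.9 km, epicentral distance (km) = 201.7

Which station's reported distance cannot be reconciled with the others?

Solve using three stations at a time. Using A, C, D (subtract circle equations pairwise → linear system) gives (x, y) ≈ (-57.9, 77.0).
Distances from that point to each station vs reported:
  A: calculated 176.6 vs reported 176.6 → residual 0.0 km
  B: calculated 207.2 vs reported 243.3 → residual 36.1 km
  C: calculated 142.3 vs reported 142.3 → residual 0.0 km
  D: calculated 201.7 vs reported 201.7 → residual 0.0 km
A, C, D are mutually consistent (residuals ≈ 0); B is off by 36.1 km.

B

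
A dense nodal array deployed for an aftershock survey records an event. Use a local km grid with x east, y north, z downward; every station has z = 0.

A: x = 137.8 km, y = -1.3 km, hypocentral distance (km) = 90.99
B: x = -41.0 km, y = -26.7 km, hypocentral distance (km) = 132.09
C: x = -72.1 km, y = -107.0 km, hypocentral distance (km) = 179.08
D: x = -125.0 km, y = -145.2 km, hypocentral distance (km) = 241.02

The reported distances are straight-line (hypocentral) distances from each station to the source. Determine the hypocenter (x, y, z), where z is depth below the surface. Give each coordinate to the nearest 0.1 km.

Each station gives a sphere (x−x_i)² + (y−y_i)² + z² = d_i² (stations at z=0).
Subtracting the A sphere from B and C: z² cancels, leaving linear equations in x and y:
-357.6 x − 50.8 y = -25765.23
-419.8 x − 211.4 y = -26133.59
Solving: x ≈ 75.901, y ≈ -27.102 km (keep extra digits for the depth step; rounded: 75.9, -27.1).
Then from the A sphere: z² = 90.99² − (x − 137.8)² − (y + 1.3)² with x = 75.901, y = -27.102, so z ≈ 61.498 ≈ 61.5 km.

x ≈ 75.9 km, y ≈ -27.1 km, depth ≈ 61.5 km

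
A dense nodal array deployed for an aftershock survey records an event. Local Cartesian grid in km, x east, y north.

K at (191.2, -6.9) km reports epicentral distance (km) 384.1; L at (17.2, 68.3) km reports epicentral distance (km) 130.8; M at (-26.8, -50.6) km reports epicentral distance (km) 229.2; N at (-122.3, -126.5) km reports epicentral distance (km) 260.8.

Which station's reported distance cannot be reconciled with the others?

Solve using three stations at a time. Using K, M, N (subtract circle equations pairwise → linear system) gives (x, y) ≈ (-167.6, 130.6).
Distances from that point to each station vs reported:
  K: calculated 384.3 vs reported 384.1 → residual 0.2 km
  L: calculated 195.0 vs reported 130.8 → residual 64.2 km
  M: calculated 229.5 vs reported 229.2 → residual 0.3 km
  N: calculated 261.0 vs reported 260.8 → residual 0.2 km
K, M, N are mutually consistent (residuals ≈ 0); L is off by 64.2 km.

L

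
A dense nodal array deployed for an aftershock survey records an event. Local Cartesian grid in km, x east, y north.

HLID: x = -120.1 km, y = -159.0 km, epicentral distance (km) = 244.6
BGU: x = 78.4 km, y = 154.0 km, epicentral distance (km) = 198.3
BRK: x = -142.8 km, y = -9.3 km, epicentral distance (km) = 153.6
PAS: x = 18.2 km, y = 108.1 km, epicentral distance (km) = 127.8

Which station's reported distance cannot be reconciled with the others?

Solve using three stations at a time. Using HLID, BGU, PAS (subtract circle equations pairwise → linear system) gives (x, y) ≈ (-107.9, 85.5).
Distances from that point to each station vs reported:
  HLID: calculated 244.8 vs reported 244.6 → residual 0.2 km
  BGU: calculated 198.5 vs reported 198.3 → residual 0.2 km
  BRK: calculated 101.0 vs reported 153.6 → residual 52.6 km
  PAS: calculated 128.1 vs reported 127.8 → residual 0.3 km
HLID, BGU, PAS are mutually consistent (residuals ≈ 0); BRK is off by 52.6 km.

BRK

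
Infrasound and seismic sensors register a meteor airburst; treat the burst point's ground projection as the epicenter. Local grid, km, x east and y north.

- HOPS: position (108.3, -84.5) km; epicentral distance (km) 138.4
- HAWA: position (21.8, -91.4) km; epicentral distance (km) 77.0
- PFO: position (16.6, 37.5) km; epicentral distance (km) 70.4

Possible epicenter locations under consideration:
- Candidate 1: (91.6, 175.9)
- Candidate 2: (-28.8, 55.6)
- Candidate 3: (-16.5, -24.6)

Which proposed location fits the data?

For each candidate, compare |candidate − station| to the reported distance:
Candidate 1: residuals HOPS 122.5, HAWA 199.3, PFO 87.0 → max 199.3 km
Candidate 2: residuals HOPS 57.6, HAWA 78.5, PFO 21.5 → max 78.5 km
Candidate 3: residuals HOPS 0.0, HAWA 0.0, PFO 0.0 → max 0.0 km
Only Candidate 3 has all residuals ≈ 0.

Candidate 3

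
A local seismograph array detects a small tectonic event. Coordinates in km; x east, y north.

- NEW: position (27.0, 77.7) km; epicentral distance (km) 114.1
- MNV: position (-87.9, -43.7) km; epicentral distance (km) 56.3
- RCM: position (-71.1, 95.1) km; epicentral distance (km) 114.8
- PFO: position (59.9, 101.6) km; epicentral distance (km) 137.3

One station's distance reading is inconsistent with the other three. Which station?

Solve using three stations at a time. Using NEW, MNV, RCM (subtract circle equations pairwise → linear system) gives (x, y) ≈ (-39.3, -15.2).
Distances from that point to each station vs reported:
  NEW: calculated 114.1 vs reported 114.1 → residual 0.0 km
  MNV: calculated 56.4 vs reported 56.3 → residual 0.1 km
  RCM: calculated 114.8 vs reported 114.8 → residual 0.0 km
  PFO: calculated 153.2 vs reported 137.3 → residual 15.9 km
NEW, MNV, RCM are mutually consistent (residuals ≈ 0); PFO is off by 15.9 km.

PFO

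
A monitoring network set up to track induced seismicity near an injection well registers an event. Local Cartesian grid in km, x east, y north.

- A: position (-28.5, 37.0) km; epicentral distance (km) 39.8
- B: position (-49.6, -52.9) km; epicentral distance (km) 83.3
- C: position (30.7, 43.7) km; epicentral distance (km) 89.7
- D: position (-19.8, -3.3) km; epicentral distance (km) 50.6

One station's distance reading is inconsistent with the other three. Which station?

Solve using three stations at a time. Using B, C, D (subtract circle equations pairwise → linear system) gives (x, y) ≈ (-58.0, 30.1).
Distances from that point to each station vs reported:
  A: calculated 30.3 vs reported 39.8 → residual 9.5 km
  B: calculated 83.4 vs reported 83.3 → residual 0.1 km
  C: calculated 89.8 vs reported 89.7 → residual 0.1 km
  D: calculated 50.8 vs reported 50.6 → residual 0.2 km
B, C, D are mutually consistent (residuals ≈ 0); A is off by 9.5 km.

A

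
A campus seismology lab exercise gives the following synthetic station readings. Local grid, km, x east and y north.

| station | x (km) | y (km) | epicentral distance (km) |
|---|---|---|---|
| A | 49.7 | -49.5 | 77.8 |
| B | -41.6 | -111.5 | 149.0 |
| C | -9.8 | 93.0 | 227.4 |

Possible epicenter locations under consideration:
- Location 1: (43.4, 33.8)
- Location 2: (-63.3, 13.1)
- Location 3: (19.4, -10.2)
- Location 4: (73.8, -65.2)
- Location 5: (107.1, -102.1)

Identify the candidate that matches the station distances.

Location 5

For each candidate, compare |candidate − station| to the reported distance:
Location 1: residuals A 5.7, B 19.3, C 147.8 → max 147.8 km
Location 2: residuals A 51.4, B 22.5, C 131.2 → max 131.2 km
Location 3: residuals A 28.2, B 30.8, C 120.1 → max 120.1 km
Location 4: residuals A 49.0, B 24.7, C 48.5 → max 49.0 km
Location 5: residuals A 0.1, B 0.0, C 0.0 → max 0.1 km
Only Location 5 has all residuals ≈ 0.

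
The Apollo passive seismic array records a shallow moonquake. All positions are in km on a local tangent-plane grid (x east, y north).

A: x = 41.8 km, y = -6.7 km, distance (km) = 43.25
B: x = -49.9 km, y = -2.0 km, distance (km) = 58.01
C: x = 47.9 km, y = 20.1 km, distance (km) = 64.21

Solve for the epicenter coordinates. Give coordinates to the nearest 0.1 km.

3.0 km east, -25.8 km north

Circle about each station: (x − 41.8)² + (y + 6.7)² = 43.25²; (x + 49.9)² + (y + 2.0)² = 58.01²; (x − 47.9)² + (y − 20.1)² = 64.21².
Subtracting pairs of circle equations eliminates x²+y² and gives linear equations (the radical axes):
-183.4 x + 9.4 y = -792.72
12.2 x + 53.6 y = -1346.07
Solving the 2×2 system: x ≈ 3.0, y ≈ -25.8 km.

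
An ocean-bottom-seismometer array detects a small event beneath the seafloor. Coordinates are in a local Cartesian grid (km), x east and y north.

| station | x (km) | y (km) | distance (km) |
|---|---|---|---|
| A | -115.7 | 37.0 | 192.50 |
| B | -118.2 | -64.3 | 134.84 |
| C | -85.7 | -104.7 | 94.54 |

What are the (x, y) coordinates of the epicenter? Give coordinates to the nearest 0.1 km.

8.7 km east, -109.9 km north

Circle about each station: (x + 115.7)² + (y − 37.0)² = 192.50²; (x + 118.2)² + (y + 64.3)² = 134.84²; (x + 85.7)² + (y + 104.7)² = 94.54².
Subtracting pairs of circle equations eliminates x²+y² and gives linear equations (the radical axes):
-5.0 x − 202.6 y = 22224.66
60.0 x − 283.4 y = 31669.53
Solving the 2×2 system: x ≈ 8.7, y ≈ -109.9 km.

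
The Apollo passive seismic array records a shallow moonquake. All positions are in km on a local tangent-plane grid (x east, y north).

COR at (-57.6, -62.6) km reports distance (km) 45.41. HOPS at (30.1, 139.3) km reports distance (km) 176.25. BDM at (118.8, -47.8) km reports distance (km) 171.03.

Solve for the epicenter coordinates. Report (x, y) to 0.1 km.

-49.6 km east, -17.9 km north

Circle about each station: (x + 57.6)² + (y + 62.6)² = 45.41²; (x − 30.1)² + (y − 139.3)² = 176.25²; (x − 118.8)² + (y + 47.8)² = 171.03².
Subtracting the COR equation from the HOPS and BDM equations removes the quadratic terms:
175.4 x + 403.8 y = -15928.01
352.8 x + 29.6 y = -18027.43
Solving the 2×2 system: x ≈ -49.6, y ≈ -17.9 km.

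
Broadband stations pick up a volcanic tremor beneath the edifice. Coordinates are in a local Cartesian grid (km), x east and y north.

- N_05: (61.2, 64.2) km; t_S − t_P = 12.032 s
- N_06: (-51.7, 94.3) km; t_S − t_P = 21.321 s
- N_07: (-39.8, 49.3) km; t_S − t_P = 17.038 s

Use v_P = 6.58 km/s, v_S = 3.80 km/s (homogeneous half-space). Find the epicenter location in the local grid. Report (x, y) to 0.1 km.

83.5 km east, -41.7 km north

Distance from S−P lag: d = Δt · v_P v_S / (v_P − v_S) = Δt · (6.58·3.80)/(6.58−3.80) ≈ 8.9942·Δt.
So d_N_05 = 108.22, d_N_06 = 191.77, d_N_07 = 153.24 km.
Circle about each station: (x − 61.2)² + (y − 64.2)² = 108.22²; (x + 51.7)² + (y − 94.3)² = 191.77²; (x + 39.8)² + (y − 49.3)² = 153.24².
Subtracting pairs of circle equations eliminates x²+y² and gives linear equations (the radical axes):
-225.8 x + 60.2 y = -21365.86
-202.0 x − 29.8 y = -15623.48
Solving the 2×2 system: x ≈ 83.5, y ≈ -41.7 km.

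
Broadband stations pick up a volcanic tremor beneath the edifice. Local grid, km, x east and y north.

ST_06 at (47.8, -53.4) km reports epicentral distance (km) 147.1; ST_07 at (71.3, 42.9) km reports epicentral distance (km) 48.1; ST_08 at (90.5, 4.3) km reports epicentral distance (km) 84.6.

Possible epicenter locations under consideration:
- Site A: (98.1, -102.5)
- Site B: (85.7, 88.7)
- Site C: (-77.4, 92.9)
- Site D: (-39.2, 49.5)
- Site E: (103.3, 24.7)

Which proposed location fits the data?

For each candidate, compare |candidate − station| to the reported distance:
Site A: residuals ST_06 76.8, ST_07 99.7, ST_08 22.5 → max 99.7 km
Site B: residuals ST_06 0.0, ST_07 0.1, ST_08 0.1 → max 0.1 km
Site C: residuals ST_06 45.5, ST_07 108.8, ST_08 105.2 → max 108.8 km
Site D: residuals ST_06 12.4, ST_07 62.6, ST_08 52.8 → max 62.6 km
Site E: residuals ST_06 51.3, ST_07 11.3, ST_08 60.5 → max 60.5 km
Only Site B has all residuals ≈ 0.

Site B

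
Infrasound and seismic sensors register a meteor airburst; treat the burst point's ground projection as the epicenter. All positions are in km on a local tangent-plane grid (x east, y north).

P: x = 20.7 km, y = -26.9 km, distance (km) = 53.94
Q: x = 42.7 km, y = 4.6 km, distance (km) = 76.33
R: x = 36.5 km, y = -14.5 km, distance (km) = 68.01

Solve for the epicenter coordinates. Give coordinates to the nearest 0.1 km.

Circle about each station: (x − 20.7)² + (y + 26.9)² = 53.94²; (x − 42.7)² + (y − 4.6)² = 76.33²; (x − 36.5)² + (y + 14.5)² = 68.01².
Subtracting pairs of circle equations eliminates x²+y² and gives linear equations (the radical axes):
44.0 x + 63.0 y = -2224.40
31.6 x + 24.8 y = -1325.44
Solving the 2×2 system: x ≈ -31.5, y ≈ -13.3 km.

-31.5 km east, -13.3 km north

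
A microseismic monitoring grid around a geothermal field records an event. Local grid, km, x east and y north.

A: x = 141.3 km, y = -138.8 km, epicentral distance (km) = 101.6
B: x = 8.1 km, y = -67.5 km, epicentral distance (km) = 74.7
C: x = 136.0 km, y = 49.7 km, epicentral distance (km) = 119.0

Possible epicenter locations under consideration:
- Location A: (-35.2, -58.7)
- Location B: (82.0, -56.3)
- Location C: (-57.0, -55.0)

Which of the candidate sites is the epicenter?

For each candidate, compare |candidate − station| to the reported distance:
Location A: residuals A 92.2, B 30.5, C 83.6 → max 92.2 km
Location B: residuals A 0.0, B 0.0, C 0.0 → max 0.0 km
Location C: residuals A 113.7, B 8.4, C 100.6 → max 113.7 km
Only Location B has all residuals ≈ 0.

Location B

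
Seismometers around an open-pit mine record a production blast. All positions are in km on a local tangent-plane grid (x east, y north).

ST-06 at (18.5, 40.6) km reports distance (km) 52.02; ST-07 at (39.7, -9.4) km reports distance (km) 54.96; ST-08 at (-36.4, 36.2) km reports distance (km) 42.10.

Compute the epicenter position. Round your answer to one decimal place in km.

Circle about each station: (x − 18.5)² + (y − 40.6)² = 52.02²; (x − 39.7)² + (y + 9.4)² = 54.96²; (x + 36.4)² + (y − 36.2)² = 42.10².
Subtracting the ST-06 equation from the ST-07 and ST-08 equations removes the quadratic terms:
42.4 x − 100.0 y = -640.68
-109.8 x − 8.8 y = 1578.46
Solving the 2×2 system: x ≈ -14.4, y ≈ 0.3 km.

x ≈ -14.4 km, y ≈ 0.3 km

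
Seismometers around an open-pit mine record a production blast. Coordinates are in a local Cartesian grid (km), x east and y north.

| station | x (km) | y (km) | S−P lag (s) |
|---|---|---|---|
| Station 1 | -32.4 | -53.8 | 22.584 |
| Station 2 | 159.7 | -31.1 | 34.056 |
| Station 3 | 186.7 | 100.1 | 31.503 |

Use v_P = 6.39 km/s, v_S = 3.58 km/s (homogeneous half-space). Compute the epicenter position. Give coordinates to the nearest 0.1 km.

(-68.4, 126.5)

Distance from S−P lag: d = Δt · v_P v_S / (v_P − v_S) = Δt · (6.39·3.58)/(6.39−3.58) ≈ 8.1410·Δt.
So d_Station 1 = 183.86, d_Station 2 = 277.25, d_Station 3 = 256.47 km.
Circle about each station: (x + 32.4)² + (y + 53.8)² = 183.86²; (x − 159.7)² + (y + 31.1)² = 277.25²; (x − 186.7)² + (y − 100.1)² = 256.47².
Subtracting the Station 1 equation from the Station 2 and Station 3 equations removes the quadratic terms:
384.2 x + 45.4 y = -20535.96
438.2 x + 307.8 y = 8960.34
Solving the 2×2 system: x ≈ -68.4, y ≈ 126.5 km.
Check against Station 1 (with the unrounded x, y): √((x + 32.4)²+(y + 53.8)²) = 183.84 ≈ 183.86 km. ✓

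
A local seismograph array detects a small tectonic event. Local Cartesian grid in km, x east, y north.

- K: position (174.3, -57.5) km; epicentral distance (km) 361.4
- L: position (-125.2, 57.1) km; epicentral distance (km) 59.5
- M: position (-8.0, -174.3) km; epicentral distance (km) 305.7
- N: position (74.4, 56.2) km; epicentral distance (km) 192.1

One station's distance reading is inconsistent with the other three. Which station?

K

Solve using three stations at a time. Using L, M, N (subtract circle equations pairwise → linear system) gives (x, y) ≈ (-108.7, 114.3).
Distances from that point to each station vs reported:
  K: calculated 331.1 vs reported 361.4 → residual 30.3 km
  L: calculated 59.6 vs reported 59.5 → residual 0.1 km
  M: calculated 305.7 vs reported 305.7 → residual 0.0 km
  N: calculated 192.1 vs reported 192.1 → residual 0.0 km
L, M, N are mutually consistent (residuals ≈ 0); K is off by 30.3 km.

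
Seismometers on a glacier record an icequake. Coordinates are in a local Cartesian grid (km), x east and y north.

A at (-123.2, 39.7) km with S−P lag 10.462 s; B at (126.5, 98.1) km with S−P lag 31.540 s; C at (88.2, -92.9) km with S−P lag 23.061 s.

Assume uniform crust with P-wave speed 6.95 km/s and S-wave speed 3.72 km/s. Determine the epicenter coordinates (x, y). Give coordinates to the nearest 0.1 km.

Distance from S−P lag: d = Δt · v_P v_S / (v_P − v_S) = Δt · (6.95·3.72)/(6.95−3.72) ≈ 8.0043·Δt.
So d_A = 83.74, d_B = 252.46, d_C = 184.59 km.
Circle about each station: (x + 123.2)² + (y − 39.7)² = 83.74²; (x − 126.5)² + (y − 98.1)² = 252.46²; (x − 88.2)² + (y + 92.9)² = 184.59².
Subtracting the A equation from the B and C equations removes the quadratic terms:
499.4 x + 116.8 y = -47852.13
422.8 x − 265.2 y = -27405.76
Solving the 2×2 system: x ≈ -87.4, y ≈ -36.0 km.
Check against A (with the unrounded x, y): √((x + 123.2)²+(y − 39.7)²) = 83.74 ≈ 83.74 km. ✓

-87.4 km east, -36.0 km north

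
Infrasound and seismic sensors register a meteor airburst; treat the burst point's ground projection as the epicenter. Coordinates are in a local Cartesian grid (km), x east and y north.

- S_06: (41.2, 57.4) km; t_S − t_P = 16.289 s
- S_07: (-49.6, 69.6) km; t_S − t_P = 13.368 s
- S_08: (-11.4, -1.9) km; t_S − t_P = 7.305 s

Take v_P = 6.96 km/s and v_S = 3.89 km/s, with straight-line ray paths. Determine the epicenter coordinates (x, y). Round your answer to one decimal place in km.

-56.3 km east, -48.1 km north

Distance from S−P lag: d = Δt · v_P v_S / (v_P − v_S) = Δt · (6.96·3.89)/(6.96−3.89) ≈ 8.8190·Δt.
So d_S_06 = 143.65, d_S_07 = 117.89, d_S_08 = 64.42 km.
Circle about each station: (x − 41.2)² + (y − 57.4)² = 143.65²; (x + 49.6)² + (y − 69.6)² = 117.89²; (x + 11.4)² + (y + 1.9)² = 64.42².
Subtracting pairs of circle equations eliminates x²+y² and gives linear equations (the radical axes):
-181.6 x + 24.4 y = 9049.39
-105.2 x − 118.6 y = 11626.76
Solving the 2×2 system: x ≈ -56.3, y ≈ -48.1 km.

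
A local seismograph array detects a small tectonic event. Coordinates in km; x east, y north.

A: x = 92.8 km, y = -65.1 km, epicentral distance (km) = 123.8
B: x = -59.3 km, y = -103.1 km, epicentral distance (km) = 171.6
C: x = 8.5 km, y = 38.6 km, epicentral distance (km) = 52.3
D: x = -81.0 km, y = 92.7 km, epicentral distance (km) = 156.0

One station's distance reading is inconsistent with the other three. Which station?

Solve using three stations at a time. Using B, C, D (subtract circle equations pairwise → linear system) gives (x, y) ≈ (58.1, 22.1).
Distances from that point to each station vs reported:
  A: calculated 93.8 vs reported 123.8 → residual 30.0 km
  B: calculated 171.6 vs reported 171.6 → residual 0.0 km
  C: calculated 52.3 vs reported 52.3 → residual 0.0 km
  D: calculated 156.0 vs reported 156.0 → residual 0.0 km
B, C, D are mutually consistent (residuals ≈ 0); A is off by 30.0 km.

A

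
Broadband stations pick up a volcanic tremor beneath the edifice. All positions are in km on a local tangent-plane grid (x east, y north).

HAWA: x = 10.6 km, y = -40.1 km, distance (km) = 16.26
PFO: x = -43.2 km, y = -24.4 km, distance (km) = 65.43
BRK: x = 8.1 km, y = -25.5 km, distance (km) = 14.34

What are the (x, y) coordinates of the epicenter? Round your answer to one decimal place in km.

Circle about each station: (x − 10.6)² + (y + 40.1)² = 16.26²; (x + 43.2)² + (y + 24.4)² = 65.43²; (x − 8.1)² + (y + 25.5)² = 14.34².
Subtracting pairs of circle equations eliminates x²+y² and gives linear equations (the radical axes):
-107.6 x + 31.4 y = -3275.47
-5.0 x + 29.2 y = -945.76
Solving the 2×2 system: x ≈ 22.1, y ≈ -28.6 km.
Check against HAWA (with the unrounded x, y): √((x − 10.6)²+(y + 40.1)²) = 16.25 ≈ 16.26 km. ✓

(22.1, -28.6)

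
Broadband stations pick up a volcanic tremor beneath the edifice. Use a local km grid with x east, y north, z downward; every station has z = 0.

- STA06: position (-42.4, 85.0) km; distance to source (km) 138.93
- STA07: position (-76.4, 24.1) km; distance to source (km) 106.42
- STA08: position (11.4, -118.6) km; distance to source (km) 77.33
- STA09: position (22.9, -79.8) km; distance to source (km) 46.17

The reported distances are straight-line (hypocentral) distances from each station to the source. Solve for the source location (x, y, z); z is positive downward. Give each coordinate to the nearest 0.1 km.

(1.6, -45.0, 21.6)

Each station gives a sphere (x−x_i)² + (y−y_i)² + z² = d_i² (stations at z=0).
Subtracting the STA06 sphere from STA07 and STA08: z² cancels, leaving linear equations in x and y:
-68.0 x − 121.8 y = 5371.34
107.6 x − 407.2 y = 18494.78
Solving: x ≈ 1.604, y ≈ -44.995 km (keep extra digits for the depth step; rounded: 1.6, -45.0).
Then from the STA06 sphere: z² = 138.93² − (x + 42.4)² − (y − 85.0)² with x = 1.604, y = -44.995, so z ≈ 21.598 ≈ 21.6 km.
Check against STA09 (with the unrounded solution): distance 46.16 ≈ 46.17 km. ✓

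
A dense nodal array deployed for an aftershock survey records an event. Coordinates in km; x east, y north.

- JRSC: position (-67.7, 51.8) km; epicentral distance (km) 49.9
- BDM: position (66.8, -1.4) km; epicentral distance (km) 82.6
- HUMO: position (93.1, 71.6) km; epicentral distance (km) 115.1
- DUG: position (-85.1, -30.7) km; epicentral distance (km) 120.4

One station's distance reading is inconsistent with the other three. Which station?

BDM

Solve using three stations at a time. Using JRSC, HUMO, DUG (subtract circle equations pairwise → linear system) gives (x, y) ≈ (-22.0, 71.8).
Distances from that point to each station vs reported:
  JRSC: calculated 49.9 vs reported 49.9 → residual 0.0 km
  BDM: calculated 115.1 vs reported 82.6 → residual 32.5 km
  HUMO: calculated 115.1 vs reported 115.1 → residual 0.0 km
  DUG: calculated 120.4 vs reported 120.4 → residual 0.0 km
JRSC, HUMO, DUG are mutually consistent (residuals ≈ 0); BDM is off by 32.5 km.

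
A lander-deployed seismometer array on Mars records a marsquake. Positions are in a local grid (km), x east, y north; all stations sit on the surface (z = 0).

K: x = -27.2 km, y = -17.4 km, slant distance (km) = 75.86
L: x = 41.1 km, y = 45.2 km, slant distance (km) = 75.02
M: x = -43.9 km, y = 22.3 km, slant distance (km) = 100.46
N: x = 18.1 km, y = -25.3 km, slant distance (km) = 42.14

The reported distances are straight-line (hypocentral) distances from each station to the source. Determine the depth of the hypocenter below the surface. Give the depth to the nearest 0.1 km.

z ≈ 36.0 km

Each station gives a sphere (x−x_i)² + (y−y_i)² + z² = d_i² (stations at z=0).
Subtracting the K sphere from L and M: z² cancels, leaving linear equations in x and y:
136.6 x + 125.2 y = 2816.39
-33.4 x + 79.4 y = -2955.57
Solving: x ≈ 39.504, y ≈ -20.606 km (keep extra digits for the depth step; rounded: 39.5, -20.6).
Then from the K sphere: z² = 75.86² − (x + 27.2)² − (y + 17.4)² with x = 39.504, y = -20.606, so z ≈ 35.987 ≈ 36.0 km.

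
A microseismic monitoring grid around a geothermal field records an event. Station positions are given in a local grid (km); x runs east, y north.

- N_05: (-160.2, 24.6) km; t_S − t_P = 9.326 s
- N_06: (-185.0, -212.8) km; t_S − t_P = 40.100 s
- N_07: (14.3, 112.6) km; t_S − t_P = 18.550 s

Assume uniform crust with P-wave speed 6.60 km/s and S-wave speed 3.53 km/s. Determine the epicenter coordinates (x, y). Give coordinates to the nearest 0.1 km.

(-123.8, 85.3)

Distance from S−P lag: d = Δt · v_P v_S / (v_P − v_S) = Δt · (6.60·3.53)/(6.60−3.53) ≈ 7.5889·Δt.
So d_N_05 = 70.77, d_N_06 = 304.32, d_N_07 = 140.77 km.
Circle about each station: (x + 160.2)² + (y − 24.6)² = 70.77²; (x + 185.0)² + (y + 212.8)² = 304.32²; (x − 14.3)² + (y − 112.6)² = 140.77².
Subtracting the N_05 equation from the N_06 and N_07 equations removes the quadratic terms:
-49.6 x − 474.8 y = -34362.63
349.0 x + 176.0 y = -28193.75
Solving the 2×2 system: x ≈ -123.8, y ≈ 85.3 km.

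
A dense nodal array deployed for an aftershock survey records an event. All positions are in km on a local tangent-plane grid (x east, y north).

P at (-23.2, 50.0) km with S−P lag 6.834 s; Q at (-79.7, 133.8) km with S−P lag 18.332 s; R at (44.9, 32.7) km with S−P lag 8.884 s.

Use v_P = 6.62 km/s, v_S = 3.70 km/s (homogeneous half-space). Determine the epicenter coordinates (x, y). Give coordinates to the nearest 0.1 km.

Distance from S−P lag: d = Δt · v_P v_S / (v_P − v_S) = Δt · (6.62·3.70)/(6.62−3.70) ≈ 8.3884·Δt.
So d_P = 57.33, d_Q = 153.78, d_R = 74.52 km.
Circle about each station: (x + 23.2)² + (y − 50.0)² = 57.33²; (x + 79.7)² + (y − 133.8)² = 153.78²; (x − 44.9)² + (y − 32.7)² = 74.52².
Subtracting the P equation from the Q and R equations removes the quadratic terms:
-113.0 x + 167.6 y = 854.73
136.2 x − 34.6 y = -2219.44
Solving the 2×2 system: x ≈ -18.1, y ≈ -7.1 km.
Check against P (with the unrounded x, y): √((x + 23.2)²+(y − 50.0)²) = 57.33 ≈ 57.33 km. ✓

x ≈ -18.1 km, y ≈ -7.1 km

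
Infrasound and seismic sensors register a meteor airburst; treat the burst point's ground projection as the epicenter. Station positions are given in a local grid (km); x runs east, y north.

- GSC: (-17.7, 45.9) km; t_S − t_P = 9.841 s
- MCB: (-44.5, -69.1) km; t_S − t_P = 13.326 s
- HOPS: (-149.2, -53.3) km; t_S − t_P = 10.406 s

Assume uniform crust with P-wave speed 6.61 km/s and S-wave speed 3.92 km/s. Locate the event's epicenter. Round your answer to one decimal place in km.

Distance from S−P lag: d = Δt · v_P v_S / (v_P − v_S) = Δt · (6.61·3.92)/(6.61−3.92) ≈ 9.6324·Δt.
So d_GSC = 94.79, d_MCB = 128.36, d_HOPS = 100.23 km.
Circle about each station: (x + 17.7)² + (y − 45.9)² = 94.79²; (x + 44.5)² + (y + 69.1)² = 128.36²; (x + 149.2)² + (y + 53.3)² = 100.23².
Subtracting the GSC equation from the MCB and HOPS equations removes the quadratic terms:
-53.6 x − 230.0 y = -3156.19
-263.0 x − 198.4 y = 21620.52
Solving the 2×2 system: x ≈ -112.3, y ≈ 39.9 km.
Check against GSC (with the unrounded x, y): √((x + 17.7)²+(y − 45.9)²) = 94.79 ≈ 94.79 km. ✓

-112.3 km east, 39.9 km north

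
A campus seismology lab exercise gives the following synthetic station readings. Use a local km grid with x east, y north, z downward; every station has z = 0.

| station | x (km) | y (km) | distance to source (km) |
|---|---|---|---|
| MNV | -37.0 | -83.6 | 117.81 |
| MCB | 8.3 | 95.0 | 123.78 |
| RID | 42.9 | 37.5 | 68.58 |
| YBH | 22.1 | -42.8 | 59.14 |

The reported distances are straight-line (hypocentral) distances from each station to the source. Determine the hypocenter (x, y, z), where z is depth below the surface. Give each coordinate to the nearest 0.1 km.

x ≈ 46.2 km, y ≈ -13.7 km, depth ≈ 45.5 km

Each station gives a sphere (x−x_i)² + (y−y_i)² + z² = d_i² (stations at z=0).
Subtracting the MNV sphere from MCB and RID: z² cancels, leaving linear equations in x and y:
90.6 x + 357.2 y = -706.36
159.8 x + 242.2 y = 4064.68
Solving: x ≈ 46.190, y ≈ -13.693 km (keep extra digits for the depth step; rounded: 46.2, -13.7).
Then from the MNV sphere: z² = 117.81² − (x + 37.0)² − (y + 83.6)² with x = 46.190, y = -13.693, so z ≈ 45.515 ≈ 45.5 km.
Check against YBH (with the unrounded solution): distance 59.15 ≈ 59.14 km. ✓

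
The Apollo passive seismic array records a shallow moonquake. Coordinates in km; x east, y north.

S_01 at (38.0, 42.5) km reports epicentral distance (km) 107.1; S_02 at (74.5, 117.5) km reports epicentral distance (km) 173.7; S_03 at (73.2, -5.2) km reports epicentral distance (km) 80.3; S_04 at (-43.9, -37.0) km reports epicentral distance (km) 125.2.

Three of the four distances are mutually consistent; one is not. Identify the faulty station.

S_03

Solve using three stations at a time. Using S_01, S_02, S_04 (subtract circle equations pairwise → linear system) gives (x, y) ≈ (80.0, -56.2).
Distances from that point to each station vs reported:
  S_01: calculated 107.3 vs reported 107.1 → residual 0.2 km
  S_02: calculated 173.8 vs reported 173.7 → residual 0.1 km
  S_03: calculated 51.5 vs reported 80.3 → residual 28.8 km
  S_04: calculated 125.3 vs reported 125.2 → residual 0.1 km
S_01, S_02, S_04 are mutually consistent (residuals ≈ 0); S_03 is off by 28.8 km.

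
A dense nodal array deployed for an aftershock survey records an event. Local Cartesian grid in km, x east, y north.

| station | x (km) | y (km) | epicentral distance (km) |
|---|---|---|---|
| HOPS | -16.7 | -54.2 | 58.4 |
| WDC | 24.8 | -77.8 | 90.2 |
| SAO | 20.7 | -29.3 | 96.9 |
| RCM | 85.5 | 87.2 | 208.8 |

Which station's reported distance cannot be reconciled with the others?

WDC

Solve using three stations at a time. Using HOPS, SAO, RCM (subtract circle equations pairwise → linear system) gives (x, y) ≈ (-74.5, -46.9).
Distances from that point to each station vs reported:
  HOPS: calculated 58.3 vs reported 58.4 → residual 0.1 km
  WDC: calculated 104.0 vs reported 90.2 → residual 13.8 km
  SAO: calculated 96.8 vs reported 96.9 → residual 0.1 km
  RCM: calculated 208.8 vs reported 208.8 → residual 0.0 km
HOPS, SAO, RCM are mutually consistent (residuals ≈ 0); WDC is off by 13.8 km.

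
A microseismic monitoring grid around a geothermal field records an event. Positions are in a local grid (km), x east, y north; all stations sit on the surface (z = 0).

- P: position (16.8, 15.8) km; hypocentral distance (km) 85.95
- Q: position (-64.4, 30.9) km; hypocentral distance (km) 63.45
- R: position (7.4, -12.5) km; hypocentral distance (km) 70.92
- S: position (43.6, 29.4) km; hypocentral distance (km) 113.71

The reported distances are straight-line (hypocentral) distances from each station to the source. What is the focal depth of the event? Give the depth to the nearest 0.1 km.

37.8 km

Each station gives a sphere (x−x_i)² + (y−y_i)² + z² = d_i² (stations at z=0).
Subtracting the P sphere from Q and R: z² cancels, leaving linear equations in x and y:
-162.4 x + 30.2 y = 7931.79
-18.8 x − 56.6 y = 2036.89
Solving: x ≈ -52.303, y ≈ -18.615 km (keep extra digits for the depth step; rounded: -52.3, -18.6).
Then from the P sphere: z² = 85.95² − (x − 16.8)² − (y − 15.8)² with x = -52.303, y = -18.615, so z ≈ 37.786 ≈ 37.8 km.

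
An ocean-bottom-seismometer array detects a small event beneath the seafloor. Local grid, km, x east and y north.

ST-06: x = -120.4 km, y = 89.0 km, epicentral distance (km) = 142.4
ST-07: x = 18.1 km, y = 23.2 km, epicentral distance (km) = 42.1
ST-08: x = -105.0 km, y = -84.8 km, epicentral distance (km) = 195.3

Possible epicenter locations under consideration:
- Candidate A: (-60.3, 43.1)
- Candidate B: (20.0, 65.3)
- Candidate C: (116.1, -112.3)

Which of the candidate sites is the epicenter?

Candidate B

For each candidate, compare |candidate − station| to the reported distance:
Candidate A: residuals ST-06 66.8, ST-07 38.8, ST-08 59.8 → max 66.8 km
Candidate B: residuals ST-06 0.0, ST-07 0.0, ST-08 0.0 → max 0.0 km
Candidate C: residuals ST-06 168.2, ST-07 125.1, ST-08 27.5 → max 168.2 km
Only Candidate B has all residuals ≈ 0.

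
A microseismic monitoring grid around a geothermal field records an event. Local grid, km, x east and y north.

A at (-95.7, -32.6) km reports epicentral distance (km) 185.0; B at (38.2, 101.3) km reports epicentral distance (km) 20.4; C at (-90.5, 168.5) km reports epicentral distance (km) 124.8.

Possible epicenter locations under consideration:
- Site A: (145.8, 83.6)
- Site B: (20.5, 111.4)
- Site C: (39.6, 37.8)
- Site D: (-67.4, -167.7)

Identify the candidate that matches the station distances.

Site B

For each candidate, compare |candidate − station| to the reported distance:
Site A: residuals A 83.0, B 88.6, C 126.3 → max 126.3 km
Site B: residuals A 0.0, B 0.0, C 0.0 → max 0.0 km
Site C: residuals A 32.5, B 43.1, C 59.6 → max 59.6 km
Site D: residuals A 47.0, B 268.6, C 212.2 → max 268.6 km
Only Site B has all residuals ≈ 0.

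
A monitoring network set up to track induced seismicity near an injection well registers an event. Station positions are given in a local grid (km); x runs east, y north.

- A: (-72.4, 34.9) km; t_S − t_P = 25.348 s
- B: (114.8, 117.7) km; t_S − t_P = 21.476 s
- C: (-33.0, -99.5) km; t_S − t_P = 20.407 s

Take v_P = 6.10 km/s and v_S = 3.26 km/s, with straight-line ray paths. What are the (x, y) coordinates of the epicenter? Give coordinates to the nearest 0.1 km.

Distance from S−P lag: d = Δt · v_P v_S / (v_P − v_S) = Δt · (6.10·3.26)/(6.10−3.26) ≈ 7.0021·Δt.
So d_A = 177.49, d_B = 150.38, d_C = 142.89 km.
Circle about each station: (x + 72.4)² + (y − 34.9)² = 177.49²; (x − 114.8)² + (y − 117.7)² = 150.38²; (x + 33.0)² + (y + 99.5)² = 142.89².
Subtracting the A equation from the B and C equations removes the quadratic terms:
374.4 x + 165.6 y = 29461.12
78.8 x − 268.8 y = 15614.63
Solving the 2×2 system: x ≈ 92.4, y ≈ -31.0 km.

x ≈ 92.4 km, y ≈ -31.0 km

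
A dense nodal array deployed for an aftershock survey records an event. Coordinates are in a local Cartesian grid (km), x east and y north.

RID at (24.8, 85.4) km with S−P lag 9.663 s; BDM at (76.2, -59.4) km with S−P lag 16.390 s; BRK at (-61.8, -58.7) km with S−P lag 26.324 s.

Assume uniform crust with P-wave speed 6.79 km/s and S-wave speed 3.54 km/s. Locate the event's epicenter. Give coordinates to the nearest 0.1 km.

Distance from S−P lag: d = Δt · v_P v_S / (v_P − v_S) = Δt · (6.79·3.54)/(6.79−3.54) ≈ 7.3959·Δt.
So d_RID = 71.47, d_BDM = 121.22, d_BRK = 194.69 km.
Circle about each station: (x − 24.8)² + (y − 85.4)² = 71.47²; (x − 76.2)² + (y + 59.4)² = 121.22²; (x + 61.8)² + (y + 58.7)² = 194.69².
Subtracting the RID equation from the BDM and BRK equations removes the quadratic terms:
102.8 x − 289.6 y = -8159.73
-173.2 x − 288.2 y = -33439.51
Solving the 2×2 system: x ≈ 91.9, y ≈ 60.8 km.

x ≈ 91.9 km, y ≈ 60.8 km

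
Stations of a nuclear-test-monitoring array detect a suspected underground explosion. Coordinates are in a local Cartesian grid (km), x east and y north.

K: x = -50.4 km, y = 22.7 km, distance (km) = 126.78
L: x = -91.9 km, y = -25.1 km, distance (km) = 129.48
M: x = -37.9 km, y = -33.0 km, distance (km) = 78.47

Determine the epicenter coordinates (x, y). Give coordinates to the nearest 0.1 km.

26.1 km east, -78.4 km north

Circle about each station: (x + 50.4)² + (y − 22.7)² = 126.78²; (x + 91.9)² + (y + 25.1)² = 129.48²; (x + 37.9)² + (y + 33.0)² = 78.47².
Subtracting pairs of circle equations eliminates x²+y² and gives linear equations (the radical axes):
-83.0 x − 95.6 y = 5328.27
25.0 x − 111.4 y = 9385.59
Solving the 2×2 system: x ≈ 26.1, y ≈ -78.4 km.
Check against K (with the unrounded x, y): √((x + 50.4)²+(y − 22.7)²) = 126.78 ≈ 126.78 km. ✓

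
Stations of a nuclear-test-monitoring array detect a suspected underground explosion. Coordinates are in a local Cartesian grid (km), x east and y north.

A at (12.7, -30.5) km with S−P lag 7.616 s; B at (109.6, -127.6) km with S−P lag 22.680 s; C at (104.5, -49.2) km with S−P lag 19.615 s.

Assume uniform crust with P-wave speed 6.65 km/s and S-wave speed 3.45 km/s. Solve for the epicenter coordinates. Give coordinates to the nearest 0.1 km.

(-36.0, -55.2)

Distance from S−P lag: d = Δt · v_P v_S / (v_P − v_S) = Δt · (6.65·3.45)/(6.65−3.45) ≈ 7.1695·Δt.
So d_A = 54.60, d_B = 162.60, d_C = 140.63 km.
Circle about each station: (x − 12.7)² + (y + 30.5)² = 54.60²; (x − 109.6)² + (y + 127.6)² = 162.60²; (x − 104.5)² + (y + 49.2)² = 140.63².
Subtracting pairs of circle equations eliminates x²+y² and gives linear equations (the radical axes):
193.8 x − 194.2 y = 3744.78
183.6 x − 37.4 y = -4546.29
Solving the 2×2 system: x ≈ -36.0, y ≈ -55.2 km.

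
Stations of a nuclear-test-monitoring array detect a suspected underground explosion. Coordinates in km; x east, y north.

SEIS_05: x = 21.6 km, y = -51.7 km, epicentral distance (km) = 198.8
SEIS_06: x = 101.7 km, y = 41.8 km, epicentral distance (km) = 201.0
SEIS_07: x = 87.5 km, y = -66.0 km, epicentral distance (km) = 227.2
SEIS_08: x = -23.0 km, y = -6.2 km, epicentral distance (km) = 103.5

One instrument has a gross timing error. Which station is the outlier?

SEIS_05

Solve using three stations at a time. Using SEIS_06, SEIS_07, SEIS_08 (subtract circle equations pairwise → linear system) gives (x, y) ≈ (-98.0, 65.3).
Distances from that point to each station vs reported:
  SEIS_05: calculated 167.3 vs reported 198.8 → residual 31.5 km
  SEIS_06: calculated 201.1 vs reported 201.0 → residual 0.1 km
  SEIS_07: calculated 227.2 vs reported 227.2 → residual 0.0 km
  SEIS_08: calculated 103.6 vs reported 103.5 → residual 0.1 km
SEIS_06, SEIS_07, SEIS_08 are mutually consistent (residuals ≈ 0); SEIS_05 is off by 31.5 km.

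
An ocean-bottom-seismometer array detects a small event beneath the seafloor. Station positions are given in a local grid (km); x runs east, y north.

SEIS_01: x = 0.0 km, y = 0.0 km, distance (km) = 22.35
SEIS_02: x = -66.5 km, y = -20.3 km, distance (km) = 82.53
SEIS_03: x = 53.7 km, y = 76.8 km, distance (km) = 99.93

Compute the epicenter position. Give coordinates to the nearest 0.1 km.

x ≈ 15.9 km, y ≈ -15.7 km

Circle about each station: x² + y² = 22.35²; (x + 66.5)² + (y + 20.3)² = 82.53²; (x − 53.7)² + (y − 76.8)² = 99.93².
Subtracting the SEIS_01 equation from the SEIS_02 and SEIS_03 equations removes the quadratic terms:
-133.0 x − 40.6 y = -1477.34
107.4 x + 153.6 y = -704.55
Solving the 2×2 system: x ≈ 15.9, y ≈ -15.7 km.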